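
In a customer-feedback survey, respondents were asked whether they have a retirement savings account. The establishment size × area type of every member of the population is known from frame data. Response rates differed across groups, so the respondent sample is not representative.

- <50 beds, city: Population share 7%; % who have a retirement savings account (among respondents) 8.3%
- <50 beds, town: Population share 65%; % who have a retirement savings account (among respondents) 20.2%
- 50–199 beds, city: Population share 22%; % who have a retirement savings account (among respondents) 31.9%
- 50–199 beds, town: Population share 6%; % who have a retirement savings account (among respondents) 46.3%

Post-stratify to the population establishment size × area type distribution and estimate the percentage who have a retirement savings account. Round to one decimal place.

23.5%

Reweight to the known establishment size × area type distribution:
  <50 beds, city: 0.07 × 8.3 = 0.581
  <50 beds, town: 0.65 × 20.2 = 13.13
  50–199 beds, city: 0.22 × 31.9 = 7.018
  50–199 beds, town: 0.06 × 46.3 = 2.778
Post-stratified estimate = 23.507 → 23.5%.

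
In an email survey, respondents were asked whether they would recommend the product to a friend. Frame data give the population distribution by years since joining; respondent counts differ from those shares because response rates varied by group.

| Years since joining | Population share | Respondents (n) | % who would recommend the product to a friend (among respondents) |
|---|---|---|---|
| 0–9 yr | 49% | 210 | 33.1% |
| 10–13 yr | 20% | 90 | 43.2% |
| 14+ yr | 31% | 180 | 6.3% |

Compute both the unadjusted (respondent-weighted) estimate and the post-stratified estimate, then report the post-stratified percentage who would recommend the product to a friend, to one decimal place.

Without adjustment, the pooled respondent share is:
  (210/480)×33.1 + (90/480)×43.2 + (180/480)×6.3 = 24.9438%
Reweighting by population years since joining shares:
  0.49×33.1 + 0.2×43.2 + 0.31×6.3 = 26.812%

26.8%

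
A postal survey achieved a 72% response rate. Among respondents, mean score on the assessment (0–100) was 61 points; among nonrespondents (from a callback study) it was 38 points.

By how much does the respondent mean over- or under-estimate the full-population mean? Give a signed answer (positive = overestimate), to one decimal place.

Nonresponse fraction = 1 − 0.72 = 0.28.
Bias = (nonresponse fraction) × (respondent mean − nonrespondent mean)
     = 0.28 × (61 − 38) = 0.28 × 23 = 6.44.

+6.4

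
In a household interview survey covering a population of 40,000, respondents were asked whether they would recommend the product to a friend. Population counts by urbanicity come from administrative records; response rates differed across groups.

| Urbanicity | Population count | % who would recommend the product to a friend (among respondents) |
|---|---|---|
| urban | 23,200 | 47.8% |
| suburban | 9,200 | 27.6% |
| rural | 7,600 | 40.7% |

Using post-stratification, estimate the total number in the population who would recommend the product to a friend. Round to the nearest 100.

Apply each group's respondent rate to its population count:
  urban: 23,200 × 47.8% = 11089.6
  suburban: 9,200 × 27.6% = 2539.2
  rural: 7,600 × 40.7% = 3093.2
Estimated total = 16,722 → 16,700.

16,700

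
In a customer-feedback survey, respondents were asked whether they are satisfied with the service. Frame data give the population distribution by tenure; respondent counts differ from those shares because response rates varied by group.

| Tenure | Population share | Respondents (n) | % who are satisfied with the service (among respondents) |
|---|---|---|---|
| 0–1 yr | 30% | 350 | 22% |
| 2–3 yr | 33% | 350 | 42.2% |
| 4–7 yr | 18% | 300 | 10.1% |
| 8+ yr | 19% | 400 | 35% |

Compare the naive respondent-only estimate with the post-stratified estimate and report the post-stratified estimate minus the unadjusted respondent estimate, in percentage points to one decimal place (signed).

Unadjusted (pooled respondent) estimate weights by respondent counts:
  (350/1400)×22 + (350/1400)×42.2 + (300/1400)×10.1 + (400/1400)×35 = 28.2143%
Post-stratified estimate weights by population shares:
  0.3×22 + 0.33×42.2 + 0.18×10.1 + 0.19×35 = 28.994%
Difference = 28.994 − 28.2143 = 0.7797 pp.

+0.8 percentage points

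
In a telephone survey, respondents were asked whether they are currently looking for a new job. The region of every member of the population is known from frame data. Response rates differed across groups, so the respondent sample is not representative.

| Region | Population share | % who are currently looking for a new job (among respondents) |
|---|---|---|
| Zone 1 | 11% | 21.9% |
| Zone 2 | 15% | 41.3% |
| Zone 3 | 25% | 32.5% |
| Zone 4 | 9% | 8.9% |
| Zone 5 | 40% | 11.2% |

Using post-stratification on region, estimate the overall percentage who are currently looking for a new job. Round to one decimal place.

Weight each group's respondent value by its population share:
  Zone 1: 0.11 × 21.9 = 2.409
  Zone 2: 0.15 × 41.3 = 6.195
  Zone 3: 0.25 × 32.5 = 8.125
  Zone 4: 0.09 × 8.9 = 0.801
  Zone 5: 0.4 × 11.2 = 4.48
Post-stratified estimate = 22.01 → 22.0%.

22.0%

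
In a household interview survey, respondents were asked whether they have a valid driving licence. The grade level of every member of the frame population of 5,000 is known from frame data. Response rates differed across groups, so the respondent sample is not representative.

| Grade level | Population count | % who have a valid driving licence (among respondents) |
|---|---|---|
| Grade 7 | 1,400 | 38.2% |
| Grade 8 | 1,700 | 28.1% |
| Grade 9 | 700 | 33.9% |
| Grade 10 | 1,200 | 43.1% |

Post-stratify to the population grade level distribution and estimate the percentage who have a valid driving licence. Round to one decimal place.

35.3%

Post-stratification weights by population share, not respondent share:
  Grade 7: (1,400/5,000) × 38.2 = 10.696
  Grade 8: (1,700/5,000) × 28.1 = 9.554
  Grade 9: (700/5,000) × 33.9 = 4.746
  Grade 10: (1,200/5,000) × 43.1 = 10.344
Post-stratified estimate = 35.34 → 35.3%.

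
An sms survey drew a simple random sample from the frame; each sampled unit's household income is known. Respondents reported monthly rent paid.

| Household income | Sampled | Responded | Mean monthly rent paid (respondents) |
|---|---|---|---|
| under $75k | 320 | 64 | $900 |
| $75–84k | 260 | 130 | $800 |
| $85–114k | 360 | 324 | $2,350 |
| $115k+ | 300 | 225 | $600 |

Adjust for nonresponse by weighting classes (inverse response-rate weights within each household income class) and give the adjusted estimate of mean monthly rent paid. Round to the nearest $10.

Class response rates: under $75k 64/320 = 20%, $75–84k 130/260 = 50%, $85–114k 324/360 = 90%, $115k+ 225/300 = 75%.
Weighting each respondent by the inverse class response rate inflates each class back to its sampled size, so the class weight is n_sampled:
  under $75k: 320 × 900 = 288,000
  $75–84k: 260 × 800 = 208,000
  $85–114k: 360 × 2350 = 846,000
  $115k+: 300 × 600 = 180,000
Adjusted estimate = 1,522,000 / 1,240 = 1227.42 → $1,230.

$1,230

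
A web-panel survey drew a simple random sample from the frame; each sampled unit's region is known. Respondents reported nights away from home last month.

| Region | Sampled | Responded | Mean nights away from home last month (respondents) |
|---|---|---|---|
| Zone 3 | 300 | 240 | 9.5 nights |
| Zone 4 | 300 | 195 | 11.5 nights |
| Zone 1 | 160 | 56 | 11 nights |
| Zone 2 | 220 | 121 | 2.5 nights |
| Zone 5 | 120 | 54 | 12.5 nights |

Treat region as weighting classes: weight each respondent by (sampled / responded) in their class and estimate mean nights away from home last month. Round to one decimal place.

9.2

Response rates by class: Zone 3 240/300 = 80%, Zone 4 195/300 = 65%, Zone 1 56/160 = 35%, Zone 2 121/220 = 55%, Zone 5 54/120 = 45%.
Each respondent's weight = sampled/responded in their class; summing within a class gives n_sampled, so:
  Zone 3: 300 × 9.5 = 2850
  Zone 4: 300 × 11.5 = 3450
  Zone 1: 160 × 11 = 1760
  Zone 2: 220 × 2.5 = 550
  Zone 5: 120 × 12.5 = 1500
Adjusted estimate = 10,110 / 1,100 = 9.19091 → 9.2.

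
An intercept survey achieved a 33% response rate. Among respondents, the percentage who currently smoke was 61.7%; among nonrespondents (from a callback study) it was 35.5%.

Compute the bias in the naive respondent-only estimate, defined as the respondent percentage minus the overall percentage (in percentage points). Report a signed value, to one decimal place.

Nonresponse fraction = 1 − 0.33 = 0.67.
Bias = (nonresponse fraction) × (respondent percentage − nonrespondent percentage)
     = 0.67 × (61.7 − 35.5) = 0.67 × 26.2 = 17.554.

+17.6 percentage points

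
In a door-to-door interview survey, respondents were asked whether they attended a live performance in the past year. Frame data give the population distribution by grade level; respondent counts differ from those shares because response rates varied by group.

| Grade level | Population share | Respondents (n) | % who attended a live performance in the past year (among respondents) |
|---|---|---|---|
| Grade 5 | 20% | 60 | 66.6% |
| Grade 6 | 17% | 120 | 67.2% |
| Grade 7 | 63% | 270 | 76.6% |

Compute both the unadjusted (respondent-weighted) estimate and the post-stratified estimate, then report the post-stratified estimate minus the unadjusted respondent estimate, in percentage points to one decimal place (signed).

Unadjusted (pooled respondent) estimate weights by respondent counts:
  (60/450)×66.6 + (120/450)×67.2 + (270/450)×76.6 = 72.76%
Reweighting by population grade level shares:
  0.2×66.6 + 0.17×67.2 + 0.63×76.6 = 73.002%
Difference = 73.002 − 72.76 = 0.242 pp.

+0.2 percentage points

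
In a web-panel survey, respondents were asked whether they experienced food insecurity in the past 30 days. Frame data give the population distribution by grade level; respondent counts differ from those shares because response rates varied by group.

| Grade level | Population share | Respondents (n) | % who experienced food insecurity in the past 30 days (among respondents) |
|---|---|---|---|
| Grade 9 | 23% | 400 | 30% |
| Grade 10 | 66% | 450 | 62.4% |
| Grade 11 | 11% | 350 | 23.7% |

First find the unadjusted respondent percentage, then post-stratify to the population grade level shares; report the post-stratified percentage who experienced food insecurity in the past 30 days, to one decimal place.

Unadjusted (pooled respondent) estimate weights by respondent counts:
  (400/1200)×30 + (450/1200)×62.4 + (350/1200)×23.7 = 40.3125%
Post-stratified estimate weights by population shares:
  0.23×30 + 0.66×62.4 + 0.11×23.7 = 50.691%

50.7%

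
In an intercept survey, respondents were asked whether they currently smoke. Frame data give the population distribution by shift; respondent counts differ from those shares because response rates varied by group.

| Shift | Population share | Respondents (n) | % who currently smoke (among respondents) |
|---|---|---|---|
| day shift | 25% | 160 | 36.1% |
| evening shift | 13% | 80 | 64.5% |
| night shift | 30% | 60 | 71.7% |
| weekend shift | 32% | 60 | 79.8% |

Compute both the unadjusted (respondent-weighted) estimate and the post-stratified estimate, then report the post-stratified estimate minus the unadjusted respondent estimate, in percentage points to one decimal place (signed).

+8.8 percentage points

Unadjusted (pooled respondent) estimate weights by respondent counts:
  (160/360)×36.1 + (80/360)×64.5 + (60/360)×71.7 + (60/360)×79.8 = 55.6278%
Post-stratifying to population shares instead:
  0.25×36.1 + 0.13×64.5 + 0.3×71.7 + 0.32×79.8 = 64.456%
Difference = 64.456 − 55.6278 = 8.8282 pp.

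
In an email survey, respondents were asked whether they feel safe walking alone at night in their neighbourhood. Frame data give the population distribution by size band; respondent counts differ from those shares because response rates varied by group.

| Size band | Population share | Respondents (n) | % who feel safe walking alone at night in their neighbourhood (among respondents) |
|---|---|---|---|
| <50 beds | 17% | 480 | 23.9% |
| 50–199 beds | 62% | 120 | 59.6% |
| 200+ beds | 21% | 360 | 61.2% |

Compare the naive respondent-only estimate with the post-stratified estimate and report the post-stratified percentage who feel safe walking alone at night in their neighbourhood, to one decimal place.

53.9%

Unadjusted (pooled respondent) estimate weights by respondent counts:
  (480/960)×23.9 + (120/960)×59.6 + (360/960)×61.2 = 42.35%
Reweighting by population size band shares:
  0.17×23.9 + 0.62×59.6 + 0.21×61.2 = 53.867%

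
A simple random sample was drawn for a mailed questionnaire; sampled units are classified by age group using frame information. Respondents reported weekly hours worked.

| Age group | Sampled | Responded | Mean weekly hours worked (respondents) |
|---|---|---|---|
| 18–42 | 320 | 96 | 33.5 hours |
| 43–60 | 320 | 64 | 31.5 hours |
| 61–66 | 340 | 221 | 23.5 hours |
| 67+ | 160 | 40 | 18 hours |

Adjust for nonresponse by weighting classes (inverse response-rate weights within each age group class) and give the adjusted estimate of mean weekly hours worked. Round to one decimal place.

Class response rates: 18–42 96/320 = 30%, 43–60 64/320 = 20%, 61–66 221/340 = 65%, 67+ 40/160 = 25%.
Inverse-response-rate weighting restores each class to its sampled count, so class totals weight by n_sampled:
  18–42: 320 × 33.5 = 10,720
  43–60: 320 × 31.5 = 10,080
  61–66: 340 × 23.5 = 7990
  67+: 160 × 18 = 2880
Adjusted estimate = 31,670 / 1,140 = 27.7807 → 27.8.

27.8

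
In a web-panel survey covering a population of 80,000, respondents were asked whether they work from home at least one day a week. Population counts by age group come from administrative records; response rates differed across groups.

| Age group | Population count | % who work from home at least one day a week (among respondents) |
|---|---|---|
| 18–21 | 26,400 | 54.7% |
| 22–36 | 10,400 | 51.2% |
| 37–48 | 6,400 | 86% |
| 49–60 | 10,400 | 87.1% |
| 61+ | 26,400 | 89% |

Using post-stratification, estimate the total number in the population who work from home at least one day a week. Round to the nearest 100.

Estimated count per cell = population count × respondent percentage:
  18–21: 26,400 × 54.7% = 14440.8
  22–36: 10,400 × 51.2% = 5324.8
  37–48: 6,400 × 86% = 5504
  49–60: 10,400 × 87.1% = 9058.4
  61+: 26,400 × 89% = 23,496
Estimated total = 57,824 → 57,800.

57,800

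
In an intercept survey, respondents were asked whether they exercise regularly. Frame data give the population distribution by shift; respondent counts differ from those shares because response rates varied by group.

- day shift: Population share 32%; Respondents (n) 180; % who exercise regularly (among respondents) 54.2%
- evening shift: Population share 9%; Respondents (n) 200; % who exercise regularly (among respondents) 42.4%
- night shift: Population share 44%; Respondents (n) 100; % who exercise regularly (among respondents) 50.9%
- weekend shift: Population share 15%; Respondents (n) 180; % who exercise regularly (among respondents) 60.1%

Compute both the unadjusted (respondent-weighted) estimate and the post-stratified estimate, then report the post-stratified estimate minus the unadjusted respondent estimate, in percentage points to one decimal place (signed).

+0.8 percentage points

Naive respondent-only estimate (weights = respondent counts):
  (180/660)×54.2 + (200/660)×42.4 + (100/660)×50.9 + (180/660)×60.1 = 51.7333%
Post-stratified estimate weights by population shares:
  0.32×54.2 + 0.09×42.4 + 0.44×50.9 + 0.15×60.1 = 52.571%
Difference = 52.571 − 51.7333 = 0.8377 pp.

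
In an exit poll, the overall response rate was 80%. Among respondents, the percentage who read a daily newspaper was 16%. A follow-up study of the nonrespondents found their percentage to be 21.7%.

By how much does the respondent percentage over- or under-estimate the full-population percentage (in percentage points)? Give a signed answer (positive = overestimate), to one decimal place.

Nonresponse fraction = 1 − 0.8 = 0.2.
Bias = (nonresponse fraction) × (respondent percentage − nonrespondent percentage)
     = 0.2 × (16 − 21.7) = 0.2 × -5.7 = -1.14.

-1.1 percentage points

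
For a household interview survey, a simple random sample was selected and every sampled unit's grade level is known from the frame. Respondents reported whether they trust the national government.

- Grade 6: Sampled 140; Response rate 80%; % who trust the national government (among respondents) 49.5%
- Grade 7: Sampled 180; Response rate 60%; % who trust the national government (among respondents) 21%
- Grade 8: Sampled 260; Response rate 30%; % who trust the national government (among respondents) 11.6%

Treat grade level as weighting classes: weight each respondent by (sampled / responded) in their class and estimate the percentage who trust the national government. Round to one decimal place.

23.7%

Weighting each respondent by the inverse class response rate inflates each class back to its sampled size, so the class weight is n_sampled:
  Grade 6: 140 × 49.5 = 6930
  Grade 7: 180 × 21 = 3780
  Grade 8: 260 × 11.6 = 3016
Adjusted estimate = 13,726 / 580 = 23.6655 → 23.7%.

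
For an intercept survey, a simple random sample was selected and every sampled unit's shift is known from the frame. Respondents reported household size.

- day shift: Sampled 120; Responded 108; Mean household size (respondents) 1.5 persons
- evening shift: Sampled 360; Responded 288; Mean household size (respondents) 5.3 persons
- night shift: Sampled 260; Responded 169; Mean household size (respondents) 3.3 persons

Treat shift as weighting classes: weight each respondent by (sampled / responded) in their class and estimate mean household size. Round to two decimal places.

Response rates by class: day shift 108/120 = 90%, evening shift 288/360 = 80%, night shift 169/260 = 65%.
Inverse-response-rate weighting restores each class to its sampled count, so class totals weight by n_sampled:
  day shift: 120 × 1.5 = 180
  evening shift: 360 × 5.3 = 1908
  night shift: 260 × 3.3 = 858
Adjusted estimate = 2946 / 740 = 3.98108 → 3.98.

3.98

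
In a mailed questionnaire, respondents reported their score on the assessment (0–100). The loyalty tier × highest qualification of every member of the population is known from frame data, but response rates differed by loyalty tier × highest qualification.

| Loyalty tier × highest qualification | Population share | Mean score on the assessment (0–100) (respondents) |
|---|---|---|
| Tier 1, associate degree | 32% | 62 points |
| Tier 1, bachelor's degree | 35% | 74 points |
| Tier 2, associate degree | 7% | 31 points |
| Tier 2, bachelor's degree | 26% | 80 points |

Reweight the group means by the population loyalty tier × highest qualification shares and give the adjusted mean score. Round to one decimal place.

68.7

Post-stratification weights by population share, not respondent share:
  Tier 1, associate degree: 0.32 × 62 = 19.84
  Tier 1, bachelor's degree: 0.35 × 74 = 25.9
  Tier 2, associate degree: 0.07 × 31 = 2.17
  Tier 2, bachelor's degree: 0.26 × 80 = 20.8
Post-stratified estimate = 68.71 → 68.7.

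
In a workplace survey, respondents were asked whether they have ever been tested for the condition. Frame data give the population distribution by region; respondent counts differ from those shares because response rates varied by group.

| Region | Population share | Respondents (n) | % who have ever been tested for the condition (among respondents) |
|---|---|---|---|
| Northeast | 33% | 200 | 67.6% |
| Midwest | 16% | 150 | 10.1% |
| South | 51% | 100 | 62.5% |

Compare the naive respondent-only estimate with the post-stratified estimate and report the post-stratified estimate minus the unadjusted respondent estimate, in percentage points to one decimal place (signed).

+8.5 percentage points

Unadjusted (pooled respondent) estimate weights by respondent counts:
  (200/450)×67.6 + (150/450)×10.1 + (100/450)×62.5 = 47.3%
Reweighting by population region shares:
  0.33×67.6 + 0.16×10.1 + 0.51×62.5 = 55.799%
Difference = 55.799 − 47.3 = 8.499 pp.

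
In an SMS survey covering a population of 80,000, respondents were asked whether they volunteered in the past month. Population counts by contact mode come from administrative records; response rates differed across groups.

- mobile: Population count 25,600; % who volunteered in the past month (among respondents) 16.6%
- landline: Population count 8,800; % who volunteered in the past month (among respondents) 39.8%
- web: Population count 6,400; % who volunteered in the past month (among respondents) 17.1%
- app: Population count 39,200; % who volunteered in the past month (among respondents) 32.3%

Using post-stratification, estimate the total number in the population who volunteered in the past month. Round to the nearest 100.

21,500

Apply each group's respondent rate to its population count:
  mobile: 25,600 × 16.6% = 4249.6
  landline: 8,800 × 39.8% = 3502.4
  web: 6,400 × 17.1% = 1094.4
  app: 39,200 × 32.3% = 12661.6
Estimated total = 21,508 → 21,500.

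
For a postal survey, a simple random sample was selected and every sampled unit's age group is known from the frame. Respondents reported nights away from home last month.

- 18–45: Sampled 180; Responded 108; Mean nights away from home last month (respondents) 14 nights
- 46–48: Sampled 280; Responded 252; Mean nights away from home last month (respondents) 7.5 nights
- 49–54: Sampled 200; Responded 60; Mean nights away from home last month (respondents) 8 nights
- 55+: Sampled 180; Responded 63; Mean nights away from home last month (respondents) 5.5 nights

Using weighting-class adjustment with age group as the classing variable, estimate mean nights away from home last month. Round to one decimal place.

Response rates by class: 18–45 108/180 = 60%, 46–48 252/280 = 90%, 49–54 60/200 = 30%, 55+ 63/180 = 35%.
With weight = n_sampled/n_responded per class, the weighted class total is n_sampled:
  18–45: 180 × 14 = 2520
  46–48: 280 × 7.5 = 2100
  49–54: 200 × 8 = 1600
  55+: 180 × 5.5 = 990
Adjusted estimate = 7210 / 840 = 8.58333 → 8.6.

8.6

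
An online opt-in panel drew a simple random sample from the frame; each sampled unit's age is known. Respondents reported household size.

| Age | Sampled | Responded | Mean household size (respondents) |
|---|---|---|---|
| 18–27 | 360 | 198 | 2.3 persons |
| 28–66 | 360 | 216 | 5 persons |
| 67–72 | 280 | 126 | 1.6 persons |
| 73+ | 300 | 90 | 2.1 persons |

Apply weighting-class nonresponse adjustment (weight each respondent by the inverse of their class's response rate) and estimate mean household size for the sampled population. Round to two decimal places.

2.85

Class response rates: 18–27 198/360 = 55%, 28–66 216/360 = 60%, 67–72 126/280 = 45%, 73+ 90/300 = 30%.
Weighting each respondent by the inverse class response rate inflates each class back to its sampled size, so the class weight is n_sampled:
  18–27: 360 × 2.3 = 828
  28–66: 360 × 5 = 1800
  67–72: 280 × 1.6 = 448
  73+: 300 × 2.1 = 630
Adjusted estimate = 3706 / 1,300 = 2.85077 → 2.85.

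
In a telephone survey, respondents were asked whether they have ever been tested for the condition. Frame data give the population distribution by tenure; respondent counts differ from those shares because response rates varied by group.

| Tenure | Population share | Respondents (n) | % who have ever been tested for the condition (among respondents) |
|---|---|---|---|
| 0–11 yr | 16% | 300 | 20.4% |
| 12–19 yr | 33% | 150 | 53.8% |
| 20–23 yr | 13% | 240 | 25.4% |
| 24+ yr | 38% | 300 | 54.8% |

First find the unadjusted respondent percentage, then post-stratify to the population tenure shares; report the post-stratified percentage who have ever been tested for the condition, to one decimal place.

Naive respondent-only estimate (weights = respondent counts):
  (300/990)×20.4 + (150/990)×53.8 + (240/990)×25.4 + (300/990)×54.8 = 37.097%
Post-stratified estimate weights by population shares:
  0.16×20.4 + 0.33×53.8 + 0.13×25.4 + 0.38×54.8 = 45.144%

45.1%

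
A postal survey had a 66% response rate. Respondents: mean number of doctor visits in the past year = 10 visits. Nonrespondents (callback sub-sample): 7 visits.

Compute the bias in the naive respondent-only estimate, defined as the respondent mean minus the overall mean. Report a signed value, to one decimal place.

+1.0

Nonresponse fraction = 1 − 0.66 = 0.34.
Bias = (nonresponse fraction) × (respondent mean − nonrespondent mean)
     = 0.34 × (10 − 7) = 0.34 × 3 = 1.02.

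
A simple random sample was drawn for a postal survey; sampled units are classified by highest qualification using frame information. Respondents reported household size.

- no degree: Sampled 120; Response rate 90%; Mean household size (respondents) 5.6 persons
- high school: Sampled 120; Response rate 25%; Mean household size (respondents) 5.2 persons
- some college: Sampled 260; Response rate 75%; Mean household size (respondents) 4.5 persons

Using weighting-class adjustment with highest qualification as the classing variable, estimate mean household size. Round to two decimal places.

Each respondent's weight = sampled/responded in their class; summing within a class gives n_sampled, so:
  no degree: 120 × 5.6 = 672
  high school: 120 × 5.2 = 624
  some college: 260 × 4.5 = 1170
Adjusted estimate = 2466 / 500 = 4.932 → 4.93.

4.93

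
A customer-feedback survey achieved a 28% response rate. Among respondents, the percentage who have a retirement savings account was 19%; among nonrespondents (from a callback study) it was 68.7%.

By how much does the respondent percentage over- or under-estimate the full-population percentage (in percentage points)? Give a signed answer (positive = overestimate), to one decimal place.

Nonresponse fraction = 1 − 0.28 = 0.72.
Bias = (nonresponse fraction) × (respondent percentage − nonrespondent percentage)
     = 0.72 × (19 − 68.7) = 0.72 × -49.7 = -35.784.

-35.8 percentage points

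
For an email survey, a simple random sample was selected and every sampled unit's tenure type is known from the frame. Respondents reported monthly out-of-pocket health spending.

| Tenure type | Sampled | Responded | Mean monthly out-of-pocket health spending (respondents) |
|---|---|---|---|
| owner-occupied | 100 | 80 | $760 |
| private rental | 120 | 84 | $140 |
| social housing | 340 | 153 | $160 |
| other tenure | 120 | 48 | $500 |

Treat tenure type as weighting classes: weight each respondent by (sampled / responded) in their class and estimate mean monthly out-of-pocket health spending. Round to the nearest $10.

$300

Response rates by class: owner-occupied 80/100 = 80%, private rental 84/120 = 70%, social housing 153/340 = 45%, other tenure 48/120 = 40%.
Weighting each respondent by the inverse class response rate inflates each class back to its sampled size, so the class weight is n_sampled:
  owner-occupied: 100 × 760 = 76,000
  private rental: 120 × 140 = 16,800
  social housing: 340 × 160 = 54,400
  other tenure: 120 × 500 = 60,000
Adjusted estimate = 207,200 / 680 = 304.706 → $300.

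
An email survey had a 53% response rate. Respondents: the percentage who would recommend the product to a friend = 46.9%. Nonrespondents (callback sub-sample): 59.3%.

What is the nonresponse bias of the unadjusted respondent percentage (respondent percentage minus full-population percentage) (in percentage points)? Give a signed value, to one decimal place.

Nonresponse fraction = 1 − 0.53 = 0.47.
Bias = (nonresponse fraction) × (respondent percentage − nonrespondent percentage)
     = 0.47 × (46.9 − 59.3) = 0.47 × -12.4 = -5.828.

-5.8 percentage points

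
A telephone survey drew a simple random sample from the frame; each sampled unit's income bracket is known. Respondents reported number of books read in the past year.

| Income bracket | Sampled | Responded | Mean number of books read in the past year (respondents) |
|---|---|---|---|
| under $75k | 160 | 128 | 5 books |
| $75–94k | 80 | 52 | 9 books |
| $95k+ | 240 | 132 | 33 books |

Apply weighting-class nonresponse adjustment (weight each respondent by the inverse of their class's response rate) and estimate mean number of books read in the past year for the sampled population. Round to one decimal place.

19.7

Response rates by class: under $75k 128/160 = 80%, $75–94k 52/80 = 65%, $95k+ 132/240 = 55%.
Weighting each respondent by the inverse class response rate inflates each class back to its sampled size, so the class weight is n_sampled:
  under $75k: 160 × 5 = 800
  $75–94k: 80 × 9 = 720
  $95k+: 240 × 33 = 7920
Adjusted estimate = 9440 / 480 = 19.6667 → 19.7.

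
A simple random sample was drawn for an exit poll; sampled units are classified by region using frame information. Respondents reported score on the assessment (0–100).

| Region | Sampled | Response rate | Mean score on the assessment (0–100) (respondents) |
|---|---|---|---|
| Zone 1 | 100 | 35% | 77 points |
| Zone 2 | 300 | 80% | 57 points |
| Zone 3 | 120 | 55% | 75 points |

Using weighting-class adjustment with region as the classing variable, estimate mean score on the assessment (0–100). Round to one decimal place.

Inverse-response-rate weighting restores each class to its sampled count, so class totals weight by n_sampled:
  Zone 1: 100 × 77 = 7700
  Zone 2: 300 × 57 = 17,100
  Zone 3: 120 × 75 = 9000
Adjusted estimate = 33,800 / 520 = 65 → 65.0.

65.0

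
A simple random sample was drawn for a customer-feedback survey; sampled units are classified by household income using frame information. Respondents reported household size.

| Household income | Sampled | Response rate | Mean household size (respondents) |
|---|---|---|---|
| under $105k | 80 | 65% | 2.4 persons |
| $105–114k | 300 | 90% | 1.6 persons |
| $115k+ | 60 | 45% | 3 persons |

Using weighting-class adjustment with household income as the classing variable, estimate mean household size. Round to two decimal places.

1.94

Weighting each respondent by the inverse class response rate inflates each class back to its sampled size, so the class weight is n_sampled:
  under $105k: 80 × 2.4 = 192
  $105–114k: 300 × 1.6 = 480
  $115k+: 60 × 3 = 180
Adjusted estimate = 852 / 440 = 1.93636 → 1.94.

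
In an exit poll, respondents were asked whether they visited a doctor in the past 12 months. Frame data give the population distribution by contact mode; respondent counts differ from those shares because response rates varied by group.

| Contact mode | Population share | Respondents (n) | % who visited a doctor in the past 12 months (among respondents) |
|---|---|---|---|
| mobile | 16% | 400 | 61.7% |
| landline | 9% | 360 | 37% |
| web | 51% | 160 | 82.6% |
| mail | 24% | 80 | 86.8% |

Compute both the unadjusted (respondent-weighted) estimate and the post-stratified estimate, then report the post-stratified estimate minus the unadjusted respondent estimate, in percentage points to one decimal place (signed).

+18.0 percentage points

Without adjustment, the pooled respondent share is:
  (400/1000)×61.7 + (360/1000)×37 + (160/1000)×82.6 + (80/1000)×86.8 = 58.16%
Reweighting by population contact mode shares:
  0.16×61.7 + 0.09×37 + 0.51×82.6 + 0.24×86.8 = 76.16%
Difference = 76.16 − 58.16 = 18 pp.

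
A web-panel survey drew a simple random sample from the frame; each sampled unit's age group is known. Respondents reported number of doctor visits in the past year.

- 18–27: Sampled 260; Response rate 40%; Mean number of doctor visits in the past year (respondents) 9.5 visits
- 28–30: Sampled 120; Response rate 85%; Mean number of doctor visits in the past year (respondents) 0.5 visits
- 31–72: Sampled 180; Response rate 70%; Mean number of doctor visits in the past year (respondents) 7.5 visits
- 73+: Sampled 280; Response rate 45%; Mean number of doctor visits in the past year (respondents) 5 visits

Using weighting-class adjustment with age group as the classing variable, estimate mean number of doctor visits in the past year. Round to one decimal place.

6.3

Inverse-response-rate weighting restores each class to its sampled count, so class totals weight by n_sampled:
  18–27: 260 × 9.5 = 2470
  28–30: 120 × 0.5 = 60
  31–72: 180 × 7.5 = 1350
  73+: 280 × 5 = 1400
Adjusted estimate = 5280 / 840 = 6.28571 → 6.3.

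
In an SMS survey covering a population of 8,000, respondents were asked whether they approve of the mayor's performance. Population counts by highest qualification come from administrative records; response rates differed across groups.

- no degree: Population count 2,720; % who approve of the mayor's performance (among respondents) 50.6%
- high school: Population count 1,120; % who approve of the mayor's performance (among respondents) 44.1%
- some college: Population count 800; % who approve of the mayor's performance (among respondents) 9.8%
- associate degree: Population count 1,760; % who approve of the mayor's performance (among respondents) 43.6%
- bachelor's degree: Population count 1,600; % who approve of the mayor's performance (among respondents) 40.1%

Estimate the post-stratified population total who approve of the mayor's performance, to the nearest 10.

Estimated count per cell = population count × respondent percentage:
  no degree: 2,720 × 50.6% = 1376.32
  high school: 1,120 × 44.1% = 493.92
  some college: 800 × 9.8% = 78.4
  associate degree: 1,760 × 43.6% = 767.36
  bachelor's degree: 1,600 × 40.1% = 641.6
Estimated total = 3357.6 → 3,360.

3,360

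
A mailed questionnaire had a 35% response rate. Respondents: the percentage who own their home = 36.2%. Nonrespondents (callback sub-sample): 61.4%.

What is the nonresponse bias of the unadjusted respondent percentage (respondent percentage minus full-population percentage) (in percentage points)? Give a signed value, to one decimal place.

Nonresponse fraction = 1 − 0.35 = 0.65.
Bias = (nonresponse fraction) × (respondent percentage − nonrespondent percentage)
     = 0.65 × (36.2 − 61.4) = 0.65 × -25.2 = -16.38.

-16.4 percentage points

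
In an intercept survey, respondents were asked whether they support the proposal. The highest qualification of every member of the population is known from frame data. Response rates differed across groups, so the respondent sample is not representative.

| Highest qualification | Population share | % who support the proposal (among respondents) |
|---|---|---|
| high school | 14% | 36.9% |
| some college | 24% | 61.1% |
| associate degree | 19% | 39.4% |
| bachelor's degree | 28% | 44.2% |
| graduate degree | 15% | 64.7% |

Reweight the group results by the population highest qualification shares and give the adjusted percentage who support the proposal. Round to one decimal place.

Post-stratification weights by population share, not respondent share:
  high school: 0.14 × 36.9 = 5.166
  some college: 0.24 × 61.1 = 14.664
  associate degree: 0.19 × 39.4 = 7.486
  bachelor's degree: 0.28 × 44.2 = 12.376
  graduate degree: 0.15 × 64.7 = 9.705
Post-stratified estimate = 49.397 → 49.4%.

49.4%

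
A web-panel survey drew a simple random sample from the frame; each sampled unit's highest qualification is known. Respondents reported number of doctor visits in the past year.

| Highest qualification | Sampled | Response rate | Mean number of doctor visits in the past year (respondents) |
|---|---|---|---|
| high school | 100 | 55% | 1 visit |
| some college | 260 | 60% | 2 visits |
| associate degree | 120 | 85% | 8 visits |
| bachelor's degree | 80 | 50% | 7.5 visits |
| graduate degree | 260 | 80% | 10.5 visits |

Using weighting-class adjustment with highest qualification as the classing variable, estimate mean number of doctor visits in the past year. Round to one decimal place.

6.0

Inverse-response-rate weighting restores each class to its sampled count, so class totals weight by n_sampled:
  high school: 100 × 1 = 100
  some college: 260 × 2 = 520
  associate degree: 120 × 8 = 960
  bachelor's degree: 80 × 7.5 = 600
  graduate degree: 260 × 10.5 = 2730
Adjusted estimate = 4910 / 820 = 5.9878 → 6.0.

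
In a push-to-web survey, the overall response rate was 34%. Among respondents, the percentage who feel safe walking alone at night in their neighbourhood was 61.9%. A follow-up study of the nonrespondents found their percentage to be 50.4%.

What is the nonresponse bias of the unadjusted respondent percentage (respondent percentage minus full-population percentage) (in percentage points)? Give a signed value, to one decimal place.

+7.6 percentage points

Nonresponse fraction = 1 − 0.34 = 0.66.
Bias = (nonresponse fraction) × (respondent percentage − nonrespondent percentage)
     = 0.66 × (61.9 − 50.4) = 0.66 × 11.5 = 7.59.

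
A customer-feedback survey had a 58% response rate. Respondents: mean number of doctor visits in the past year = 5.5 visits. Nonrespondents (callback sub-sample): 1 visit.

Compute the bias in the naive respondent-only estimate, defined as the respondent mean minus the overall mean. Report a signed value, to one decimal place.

Nonresponse fraction = 1 − 0.58 = 0.42.
Bias = (nonresponse fraction) × (respondent mean − nonrespondent mean)
     = 0.42 × (5.5 − 1) = 0.42 × 4.5 = 1.89.

+1.9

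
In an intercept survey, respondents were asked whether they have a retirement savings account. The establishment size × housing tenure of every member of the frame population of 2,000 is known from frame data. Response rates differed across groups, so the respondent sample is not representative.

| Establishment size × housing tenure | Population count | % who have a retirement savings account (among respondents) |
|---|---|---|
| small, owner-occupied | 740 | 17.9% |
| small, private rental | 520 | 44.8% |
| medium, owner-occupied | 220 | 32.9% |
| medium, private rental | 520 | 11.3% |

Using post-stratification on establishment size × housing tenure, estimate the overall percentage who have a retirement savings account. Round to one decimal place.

24.8%

Post-stratification weights by population share, not respondent share:
  small, owner-occupied: (740/2,000) × 17.9 = 6.623
  small, private rental: (520/2,000) × 44.8 = 11.648
  medium, owner-occupied: (220/2,000) × 32.9 = 3.619
  medium, private rental: (520/2,000) × 11.3 = 2.938
Post-stratified estimate = 24.828 → 24.8%.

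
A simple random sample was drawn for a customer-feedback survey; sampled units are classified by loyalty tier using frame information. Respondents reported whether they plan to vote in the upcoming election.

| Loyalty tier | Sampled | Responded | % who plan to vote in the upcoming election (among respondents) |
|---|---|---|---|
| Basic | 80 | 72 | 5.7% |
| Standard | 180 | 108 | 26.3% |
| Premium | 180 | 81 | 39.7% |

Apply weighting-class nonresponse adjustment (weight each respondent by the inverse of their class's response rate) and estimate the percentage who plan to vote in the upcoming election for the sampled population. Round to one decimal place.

Response rates by class: Basic 72/80 = 90%, Standard 108/180 = 60%, Premium 81/180 = 45%.
Each respondent's weight = sampled/responded in their class; summing within a class gives n_sampled, so:
  Basic: 80 × 5.7 = 456
  Standard: 180 × 26.3 = 4734
  Premium: 180 × 39.7 = 7146
Adjusted estimate = 12,336 / 440 = 28.0364 → 28.0%.

28.0%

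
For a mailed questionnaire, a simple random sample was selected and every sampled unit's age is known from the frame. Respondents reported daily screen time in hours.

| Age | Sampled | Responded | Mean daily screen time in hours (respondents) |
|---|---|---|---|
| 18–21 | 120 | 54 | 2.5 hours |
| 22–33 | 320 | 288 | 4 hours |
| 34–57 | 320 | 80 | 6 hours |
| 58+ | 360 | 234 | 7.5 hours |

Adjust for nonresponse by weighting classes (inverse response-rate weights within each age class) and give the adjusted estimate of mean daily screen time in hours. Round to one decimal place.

5.5

Response rates by class: 18–21 54/120 = 45%, 22–33 288/320 = 90%, 34–57 80/320 = 25%, 58+ 234/360 = 65%.
Inverse-response-rate weighting restores each class to its sampled count, so class totals weight by n_sampled:
  18–21: 120 × 2.5 = 300
  22–33: 320 × 4 = 1280
  34–57: 320 × 6 = 1920
  58+: 360 × 7.5 = 2700
Adjusted estimate = 6200 / 1,120 = 5.53571 → 5.5.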